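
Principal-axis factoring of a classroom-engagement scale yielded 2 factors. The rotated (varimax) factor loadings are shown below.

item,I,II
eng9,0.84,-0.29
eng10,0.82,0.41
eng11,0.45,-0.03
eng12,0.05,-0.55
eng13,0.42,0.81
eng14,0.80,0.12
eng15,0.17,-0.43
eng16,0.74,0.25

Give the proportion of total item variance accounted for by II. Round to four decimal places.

SS loadings for II = (-0.29)² + 0.41² + (-0.03)² + (-0.55)² + 0.81² + 0.12² + (-0.43)² + 0.25² = 1.4735
Proportion of variance = 1.4735 / 8 = 0.1842.

0.1842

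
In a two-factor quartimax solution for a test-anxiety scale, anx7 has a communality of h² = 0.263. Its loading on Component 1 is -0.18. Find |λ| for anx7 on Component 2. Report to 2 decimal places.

0.48

Under orthogonal rotation h² = Σλ², so λ_Component 2² = h² − (0.0324) = 0.263 − 0.0324 = 0.2306.
|λ| = √0.2306 = 0.4802.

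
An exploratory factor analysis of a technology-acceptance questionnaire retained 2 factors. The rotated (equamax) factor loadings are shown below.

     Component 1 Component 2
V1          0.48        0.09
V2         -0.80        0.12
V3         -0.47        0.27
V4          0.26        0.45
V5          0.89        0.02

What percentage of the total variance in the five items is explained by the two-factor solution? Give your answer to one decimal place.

45.0%

Communalities: 0.2385, 0.6544, 0.2938, 0.2701, 0.7925; Σh² = 2.2493.
Total variance with 5 standardized items is 5, so the solution explains 2.2493/5 = 0.4499 = 44.99%.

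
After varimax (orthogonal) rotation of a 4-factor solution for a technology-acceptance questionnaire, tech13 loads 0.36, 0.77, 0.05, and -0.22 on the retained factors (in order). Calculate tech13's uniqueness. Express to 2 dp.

0.23

h² = 0.36² + 0.77² + 0.05² + (-0.22)² = 0.1296 + 0.5929 + 0.0025 + 0.0484 = 0.7734
Uniqueness u² = 1 − h² = 1 − 0.7734 = 0.2266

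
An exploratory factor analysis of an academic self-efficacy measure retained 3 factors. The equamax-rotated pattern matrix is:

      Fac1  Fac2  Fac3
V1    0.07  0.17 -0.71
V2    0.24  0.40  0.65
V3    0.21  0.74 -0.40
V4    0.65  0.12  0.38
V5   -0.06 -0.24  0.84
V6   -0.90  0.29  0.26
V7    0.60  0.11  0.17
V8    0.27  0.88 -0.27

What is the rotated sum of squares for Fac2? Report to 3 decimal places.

1.679

SS loadings for Fac2 = 0.17² + 0.40² + 0.74² + 0.12² + (-0.24)² + 0.29² + 0.11² + 0.88² = 0.0289 + 0.1600 + 0.5476 + 0.0144 + 0.0576 + 0.0841 + 0.0121 + 0.7744 = 1.6791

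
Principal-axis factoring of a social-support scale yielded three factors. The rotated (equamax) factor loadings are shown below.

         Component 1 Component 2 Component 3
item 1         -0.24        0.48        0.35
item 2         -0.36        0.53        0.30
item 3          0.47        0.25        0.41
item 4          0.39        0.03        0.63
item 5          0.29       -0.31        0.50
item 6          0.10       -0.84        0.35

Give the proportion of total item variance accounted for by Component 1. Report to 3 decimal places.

0.109

SS loadings for Component 1 = (-0.24)² + (-0.36)² + 0.47² + 0.39² + 0.29² + 0.10² = 0.6543
Proportion of variance = 0.6543 / 6 = 0.1090.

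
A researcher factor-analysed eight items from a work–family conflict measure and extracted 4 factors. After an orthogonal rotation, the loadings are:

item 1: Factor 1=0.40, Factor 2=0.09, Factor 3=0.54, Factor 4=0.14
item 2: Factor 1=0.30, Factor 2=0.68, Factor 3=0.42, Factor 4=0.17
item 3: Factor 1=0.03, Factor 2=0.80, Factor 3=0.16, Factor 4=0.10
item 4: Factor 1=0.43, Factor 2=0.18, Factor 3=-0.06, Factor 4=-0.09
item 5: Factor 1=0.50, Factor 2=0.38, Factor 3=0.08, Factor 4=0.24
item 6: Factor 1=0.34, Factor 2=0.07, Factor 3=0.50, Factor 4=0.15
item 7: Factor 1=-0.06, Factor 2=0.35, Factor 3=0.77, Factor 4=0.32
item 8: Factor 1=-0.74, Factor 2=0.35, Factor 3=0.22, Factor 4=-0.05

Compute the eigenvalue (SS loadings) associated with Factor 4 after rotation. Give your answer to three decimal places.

SS loadings for Factor 4 = 0.14² + 0.17² + 0.10² + (-0.09)² + 0.24² + 0.15² + 0.32² + (-0.05)² = 0.0196 + 0.0289 + 0.0100 + 0.0081 + 0.0576 + 0.0225 + 0.1024 + 0.0025 = 0.2516

0.252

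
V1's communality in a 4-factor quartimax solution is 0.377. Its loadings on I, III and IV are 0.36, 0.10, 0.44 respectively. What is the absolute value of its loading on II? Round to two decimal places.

Under orthogonal rotation h² = Σλ², so λ_II² = h² − (0.3332) = 0.377 − 0.3332 = 0.0438.
|λ| = √0.0438 = 0.2093.

0.21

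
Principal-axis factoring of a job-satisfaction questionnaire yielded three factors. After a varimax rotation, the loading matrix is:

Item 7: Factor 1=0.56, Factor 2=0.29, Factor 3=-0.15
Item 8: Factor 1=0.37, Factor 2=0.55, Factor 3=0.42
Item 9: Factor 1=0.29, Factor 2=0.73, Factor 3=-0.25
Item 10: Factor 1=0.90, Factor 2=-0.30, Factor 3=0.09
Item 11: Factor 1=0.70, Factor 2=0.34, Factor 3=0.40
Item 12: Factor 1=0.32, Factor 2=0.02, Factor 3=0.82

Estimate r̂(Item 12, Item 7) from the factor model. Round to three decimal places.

r̂ = Σ λ_i·λ_j across factors = (0.32)(0.56) + (0.02)(0.29) + (0.82)(-0.15)
  = +0.1792 +0.0058 -0.1230 = 0.0620

0.062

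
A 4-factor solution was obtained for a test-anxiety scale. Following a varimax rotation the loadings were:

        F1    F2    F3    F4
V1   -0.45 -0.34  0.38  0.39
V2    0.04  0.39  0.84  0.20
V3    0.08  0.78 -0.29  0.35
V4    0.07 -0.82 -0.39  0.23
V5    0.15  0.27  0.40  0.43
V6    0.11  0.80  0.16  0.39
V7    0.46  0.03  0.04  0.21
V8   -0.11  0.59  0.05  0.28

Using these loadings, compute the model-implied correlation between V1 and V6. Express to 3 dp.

r̂ = Σ λ_i·λ_j across factors = (-0.45)(0.11) + (-0.34)(0.80) + (0.38)(0.16) + (0.39)(0.39)
  = -0.0495 -0.2720 +0.0608 +0.1521 = -0.1086

-0.109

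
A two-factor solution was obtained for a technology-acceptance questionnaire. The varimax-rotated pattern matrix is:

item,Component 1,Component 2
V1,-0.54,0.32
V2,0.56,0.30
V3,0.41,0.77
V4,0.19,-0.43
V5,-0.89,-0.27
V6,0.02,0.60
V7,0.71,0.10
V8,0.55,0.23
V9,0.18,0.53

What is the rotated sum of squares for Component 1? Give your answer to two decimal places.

2.44

SS loadings for Component 1 = (-0.54)² + 0.56² + 0.41² + 0.19² + (-0.89)² + 0.02² + 0.71² + 0.55² + 0.18² = 0.2916 + 0.3136 + 0.1681 + 0.0361 + 0.7921 + 0.0004 + 0.5041 + 0.3025 + 0.0324 = 2.4409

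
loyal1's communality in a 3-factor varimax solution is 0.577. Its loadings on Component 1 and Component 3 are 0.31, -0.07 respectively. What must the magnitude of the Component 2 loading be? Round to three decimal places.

Under orthogonal rotation h² = Σλ², so λ_Component 2² = h² − (0.1010) = 0.577 − 0.1010 = 0.4760.
|λ| = √0.4760 = 0.6899.

0.690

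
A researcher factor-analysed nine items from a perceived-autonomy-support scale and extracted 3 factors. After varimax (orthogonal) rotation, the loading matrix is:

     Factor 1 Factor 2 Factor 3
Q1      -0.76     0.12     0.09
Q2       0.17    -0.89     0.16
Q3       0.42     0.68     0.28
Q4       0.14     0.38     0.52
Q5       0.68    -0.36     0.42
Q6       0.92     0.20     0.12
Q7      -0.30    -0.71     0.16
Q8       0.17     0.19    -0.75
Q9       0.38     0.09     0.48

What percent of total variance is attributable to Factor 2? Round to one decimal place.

23.7%

SS loadings for Factor 2 = 0.12² + (-0.89)² + 0.68² + 0.38² + (-0.36)² + 0.20² + (-0.71)² + 0.19² + 0.09² = 2.1312
With 9 standardized items, total variance = 9. Proportion = 2.1312/9 = 0.2368 → 23.68%.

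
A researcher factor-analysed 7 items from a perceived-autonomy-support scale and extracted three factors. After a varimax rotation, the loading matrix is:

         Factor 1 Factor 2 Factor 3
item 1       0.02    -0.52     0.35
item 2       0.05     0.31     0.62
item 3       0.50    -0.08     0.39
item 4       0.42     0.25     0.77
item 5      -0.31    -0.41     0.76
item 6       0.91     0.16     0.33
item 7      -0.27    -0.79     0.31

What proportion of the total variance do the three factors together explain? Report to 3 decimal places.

Communalities: 0.3933, 0.4830, 0.4085, 0.8318, 0.8418, 0.9626, 0.7931; Σh² = 4.7141.
Total variance with 7 standardized items is 7, so the solution explains 4.7141/7 = 0.6734.

0.673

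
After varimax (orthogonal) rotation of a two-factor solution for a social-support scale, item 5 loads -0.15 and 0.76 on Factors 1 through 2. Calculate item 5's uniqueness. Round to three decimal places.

h² = (-0.15)² + 0.76² = 0.0225 + 0.5776 = 0.6001
Uniqueness u² = 1 − h² = 1 − 0.6001 = 0.3999

0.400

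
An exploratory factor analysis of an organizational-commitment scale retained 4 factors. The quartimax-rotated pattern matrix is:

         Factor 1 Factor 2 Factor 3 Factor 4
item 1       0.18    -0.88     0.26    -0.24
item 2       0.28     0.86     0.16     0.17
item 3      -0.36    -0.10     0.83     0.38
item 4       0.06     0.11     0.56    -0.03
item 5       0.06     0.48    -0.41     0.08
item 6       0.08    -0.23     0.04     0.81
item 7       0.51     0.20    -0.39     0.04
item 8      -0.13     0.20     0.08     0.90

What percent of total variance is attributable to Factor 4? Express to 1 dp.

21.3%

SS loadings for Factor 4 = (-0.24)² + 0.17² + 0.38² + (-0.03)² + 0.08² + 0.81² + 0.04² + 0.90² = 1.7059
With 8 standardized items, total variance = 8. Proportion = 1.7059/8 = 0.2132 → 21.32%.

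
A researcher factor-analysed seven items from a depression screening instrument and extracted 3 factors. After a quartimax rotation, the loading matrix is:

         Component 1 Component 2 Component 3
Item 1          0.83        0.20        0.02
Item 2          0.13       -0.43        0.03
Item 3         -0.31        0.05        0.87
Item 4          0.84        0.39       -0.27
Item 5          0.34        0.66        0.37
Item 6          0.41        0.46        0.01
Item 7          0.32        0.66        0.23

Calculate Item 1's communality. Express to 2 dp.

0.73

h² = 0.83² + 0.20² + 0.02² = 0.6889 + 0.0400 + 0.0004 = 0.7293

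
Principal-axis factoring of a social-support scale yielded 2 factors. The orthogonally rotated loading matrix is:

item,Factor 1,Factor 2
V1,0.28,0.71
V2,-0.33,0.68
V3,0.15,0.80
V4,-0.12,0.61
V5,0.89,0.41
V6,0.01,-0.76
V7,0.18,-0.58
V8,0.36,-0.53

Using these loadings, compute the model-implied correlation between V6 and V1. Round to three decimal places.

r̂ = Σ λ_i·λ_j across factors = (0.01)(0.28) + (-0.76)(0.71)
  = +0.0028 -0.5396 = -0.5368

-0.537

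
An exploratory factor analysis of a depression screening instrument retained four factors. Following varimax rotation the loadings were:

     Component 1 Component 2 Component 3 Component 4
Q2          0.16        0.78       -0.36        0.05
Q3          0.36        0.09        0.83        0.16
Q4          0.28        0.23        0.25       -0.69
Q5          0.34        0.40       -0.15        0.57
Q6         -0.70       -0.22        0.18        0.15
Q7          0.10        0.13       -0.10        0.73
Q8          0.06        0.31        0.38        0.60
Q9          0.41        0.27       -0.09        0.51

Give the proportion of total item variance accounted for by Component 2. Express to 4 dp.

0.1330

SS loadings for Component 2 = 0.78² + 0.09² + 0.23² + 0.40² + (-0.22)² + 0.13² + 0.31² + 0.27² = 1.0637
Proportion of variance = 1.0637 / 8 = 0.1330.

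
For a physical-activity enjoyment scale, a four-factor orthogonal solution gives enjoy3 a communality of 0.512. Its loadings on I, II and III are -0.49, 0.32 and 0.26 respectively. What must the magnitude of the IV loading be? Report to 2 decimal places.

Under orthogonal rotation h² = Σλ², so λ_IV² = h² − (0.4101) = 0.512 − 0.4101 = 0.1019.
|λ| = √0.1019 = 0.3192.

0.32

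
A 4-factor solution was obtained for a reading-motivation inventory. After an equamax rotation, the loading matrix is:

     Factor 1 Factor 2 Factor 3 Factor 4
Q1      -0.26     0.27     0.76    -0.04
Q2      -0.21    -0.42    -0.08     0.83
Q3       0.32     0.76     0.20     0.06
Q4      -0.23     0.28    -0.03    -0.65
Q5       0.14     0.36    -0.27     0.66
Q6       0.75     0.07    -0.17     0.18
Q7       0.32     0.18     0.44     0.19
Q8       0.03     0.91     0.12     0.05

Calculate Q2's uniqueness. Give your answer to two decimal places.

0.08

h² = (-0.21)² + (-0.42)² + (-0.08)² + 0.83² = 0.0441 + 0.1764 + 0.0064 + 0.6889 = 0.9158
Uniqueness u² = 1 − h² = 1 − 0.9158 = 0.0842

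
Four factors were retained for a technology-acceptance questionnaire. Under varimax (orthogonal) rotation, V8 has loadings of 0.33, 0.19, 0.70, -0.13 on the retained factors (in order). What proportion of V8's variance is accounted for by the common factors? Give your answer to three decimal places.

0.652

h² = 0.33² + 0.19² + 0.70² + (-0.13)² = 0.1089 + 0.0361 + 0.4900 + 0.0169 = 0.6519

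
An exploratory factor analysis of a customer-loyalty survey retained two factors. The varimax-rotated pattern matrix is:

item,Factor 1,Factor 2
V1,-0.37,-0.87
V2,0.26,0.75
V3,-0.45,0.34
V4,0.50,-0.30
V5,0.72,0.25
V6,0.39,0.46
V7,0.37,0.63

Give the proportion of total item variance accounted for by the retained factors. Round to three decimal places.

SS loadings by factor: 1.4644, 2.1960; total = 3.6604.
Total variance with 7 standardized items is 7, so the solution explains 3.6604/7 = 0.5229.

0.523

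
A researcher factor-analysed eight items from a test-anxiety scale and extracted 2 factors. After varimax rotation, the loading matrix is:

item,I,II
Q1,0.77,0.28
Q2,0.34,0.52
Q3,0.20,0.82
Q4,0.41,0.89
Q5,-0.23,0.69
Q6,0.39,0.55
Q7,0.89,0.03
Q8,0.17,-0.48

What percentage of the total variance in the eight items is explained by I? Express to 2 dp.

24.28%

SS loadings for I = 0.77² + 0.34² + 0.20² + 0.41² + (-0.23)² + 0.39² + 0.89² + 0.17² = 1.9426
With 8 standardized items, total variance = 8. Proportion = 1.9426/8 = 0.2428 → 24.28%.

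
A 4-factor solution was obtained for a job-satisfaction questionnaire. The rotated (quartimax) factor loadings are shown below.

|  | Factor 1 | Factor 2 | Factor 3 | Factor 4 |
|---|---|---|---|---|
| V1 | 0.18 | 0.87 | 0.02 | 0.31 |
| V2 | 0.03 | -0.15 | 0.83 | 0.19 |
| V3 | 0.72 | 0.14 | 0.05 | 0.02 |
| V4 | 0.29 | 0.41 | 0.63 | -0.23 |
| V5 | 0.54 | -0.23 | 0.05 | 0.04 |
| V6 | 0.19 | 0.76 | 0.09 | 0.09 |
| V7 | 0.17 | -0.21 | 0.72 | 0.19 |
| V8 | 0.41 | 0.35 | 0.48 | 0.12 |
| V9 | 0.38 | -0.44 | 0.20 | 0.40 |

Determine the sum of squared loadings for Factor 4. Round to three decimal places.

SS loadings for Factor 4 = 0.31² + 0.19² + 0.02² + (-0.23)² + 0.04² + 0.09² + 0.19² + 0.12² + 0.40² = 0.0961 + 0.0361 + 0.0004 + 0.0529 + 0.0016 + 0.0081 + 0.0361 + 0.0144 + 0.1600 = 0.4057

0.406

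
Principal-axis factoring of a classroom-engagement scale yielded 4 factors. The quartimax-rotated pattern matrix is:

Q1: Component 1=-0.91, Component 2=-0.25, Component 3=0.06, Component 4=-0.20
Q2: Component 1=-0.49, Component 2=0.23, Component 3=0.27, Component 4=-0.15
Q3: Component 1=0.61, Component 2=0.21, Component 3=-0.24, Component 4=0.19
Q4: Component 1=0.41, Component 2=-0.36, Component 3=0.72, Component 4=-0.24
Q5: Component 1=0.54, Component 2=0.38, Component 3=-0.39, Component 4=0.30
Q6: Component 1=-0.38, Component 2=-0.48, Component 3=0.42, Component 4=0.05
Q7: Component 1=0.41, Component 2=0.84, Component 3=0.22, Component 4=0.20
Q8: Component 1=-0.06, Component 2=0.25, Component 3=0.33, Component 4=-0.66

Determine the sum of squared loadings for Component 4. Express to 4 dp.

0.7243

SS loadings for Component 4 = (-0.20)² + (-0.15)² + 0.19² + (-0.24)² + 0.30² + 0.05² + 0.20² + (-0.66)² = 0.0400 + 0.0225 + 0.0361 + 0.0576 + 0.0900 + 0.0025 + 0.0400 + 0.4356 = 0.7243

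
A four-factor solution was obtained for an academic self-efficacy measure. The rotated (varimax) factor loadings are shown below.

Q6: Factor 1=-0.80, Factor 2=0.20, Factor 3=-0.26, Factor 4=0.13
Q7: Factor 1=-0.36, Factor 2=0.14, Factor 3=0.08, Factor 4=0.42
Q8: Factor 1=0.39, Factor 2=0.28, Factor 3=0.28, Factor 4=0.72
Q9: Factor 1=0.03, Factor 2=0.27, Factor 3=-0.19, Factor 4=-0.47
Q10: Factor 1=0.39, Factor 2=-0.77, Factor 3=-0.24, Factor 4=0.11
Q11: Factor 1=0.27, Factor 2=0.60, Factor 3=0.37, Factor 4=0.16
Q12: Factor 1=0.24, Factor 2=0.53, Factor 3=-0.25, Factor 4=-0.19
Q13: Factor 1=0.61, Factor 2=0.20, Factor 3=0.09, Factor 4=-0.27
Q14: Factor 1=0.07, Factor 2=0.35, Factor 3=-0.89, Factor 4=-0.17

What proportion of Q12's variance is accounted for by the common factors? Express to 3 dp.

h² = 0.24² + 0.53² + (-0.25)² + (-0.19)² = 0.0576 + 0.2809 + 0.0625 + 0.0361 = 0.4371

0.437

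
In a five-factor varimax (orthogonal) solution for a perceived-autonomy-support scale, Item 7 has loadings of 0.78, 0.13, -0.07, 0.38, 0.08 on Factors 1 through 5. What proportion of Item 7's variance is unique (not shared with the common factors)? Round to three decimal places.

0.219

h² = 0.78² + 0.13² + (-0.07)² + 0.38² + 0.08² = 0.6084 + 0.0169 + 0.0049 + 0.1444 + 0.0064 = 0.7810
Uniqueness u² = 1 − h² = 1 − 0.7810 = 0.2190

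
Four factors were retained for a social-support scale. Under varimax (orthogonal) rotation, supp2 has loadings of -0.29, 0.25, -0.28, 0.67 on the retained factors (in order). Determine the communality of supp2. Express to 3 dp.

0.674

h² = (-0.29)² + 0.25² + (-0.28)² + 0.67² = 0.0841 + 0.0625 + 0.0784 + 0.4489 = 0.6739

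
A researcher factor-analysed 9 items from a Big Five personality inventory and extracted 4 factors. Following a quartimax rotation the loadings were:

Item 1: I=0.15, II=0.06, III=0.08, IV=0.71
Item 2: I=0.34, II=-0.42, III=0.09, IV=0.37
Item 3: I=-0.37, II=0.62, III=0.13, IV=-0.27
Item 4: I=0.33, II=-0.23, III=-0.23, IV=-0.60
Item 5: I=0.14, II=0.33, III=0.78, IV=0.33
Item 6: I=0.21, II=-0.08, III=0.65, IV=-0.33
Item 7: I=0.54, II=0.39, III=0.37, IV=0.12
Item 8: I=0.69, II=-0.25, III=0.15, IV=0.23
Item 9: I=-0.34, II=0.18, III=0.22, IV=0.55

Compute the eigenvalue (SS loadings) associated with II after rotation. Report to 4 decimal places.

0.9796

SS loadings for II = 0.06² + (-0.42)² + 0.62² + (-0.23)² + 0.33² + (-0.08)² + 0.39² + (-0.25)² + 0.18² = 0.0036 + 0.1764 + 0.3844 + 0.0529 + 0.1089 + 0.0064 + 0.1521 + 0.0625 + 0.0324 = 0.9796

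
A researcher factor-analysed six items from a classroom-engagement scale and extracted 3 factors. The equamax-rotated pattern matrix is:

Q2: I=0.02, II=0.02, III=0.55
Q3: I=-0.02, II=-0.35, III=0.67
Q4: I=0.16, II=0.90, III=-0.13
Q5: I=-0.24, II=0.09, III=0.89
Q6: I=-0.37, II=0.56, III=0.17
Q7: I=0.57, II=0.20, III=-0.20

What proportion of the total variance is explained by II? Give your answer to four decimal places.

0.2158

SS loadings for II = 0.02² + (-0.35)² + 0.90² + 0.09² + 0.56² + 0.20² = 1.2946
Proportion of variance = 1.2946 / 6 = 0.2158.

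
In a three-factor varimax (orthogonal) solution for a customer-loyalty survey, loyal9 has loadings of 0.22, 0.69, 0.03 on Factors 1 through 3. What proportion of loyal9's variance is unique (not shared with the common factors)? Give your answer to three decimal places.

0.475

h² = 0.22² + 0.69² + 0.03² = 0.0484 + 0.4761 + 0.0009 = 0.5254
Uniqueness u² = 1 − h² = 1 − 0.5254 = 0.4746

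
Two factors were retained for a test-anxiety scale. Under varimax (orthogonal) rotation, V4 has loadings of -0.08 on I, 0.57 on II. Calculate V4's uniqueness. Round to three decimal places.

h² = (-0.08)² + 0.57² = 0.0064 + 0.3249 = 0.3313
Uniqueness u² = 1 − h² = 1 − 0.3313 = 0.6687

0.669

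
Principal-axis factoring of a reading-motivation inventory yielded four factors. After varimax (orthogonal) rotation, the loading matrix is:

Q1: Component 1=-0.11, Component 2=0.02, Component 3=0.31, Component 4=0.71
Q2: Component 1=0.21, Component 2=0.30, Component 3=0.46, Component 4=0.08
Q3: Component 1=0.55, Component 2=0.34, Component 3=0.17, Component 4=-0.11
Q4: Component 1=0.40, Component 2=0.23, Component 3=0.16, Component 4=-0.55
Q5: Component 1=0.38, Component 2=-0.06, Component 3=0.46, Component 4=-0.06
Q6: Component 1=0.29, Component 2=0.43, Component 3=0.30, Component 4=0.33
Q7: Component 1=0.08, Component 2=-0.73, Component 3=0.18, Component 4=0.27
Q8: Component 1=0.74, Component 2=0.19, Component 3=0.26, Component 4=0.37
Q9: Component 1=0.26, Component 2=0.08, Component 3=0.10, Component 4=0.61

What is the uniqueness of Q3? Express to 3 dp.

0.541

h² = 0.55² + 0.34² + 0.17² + (-0.11)² = 0.3025 + 0.1156 + 0.0289 + 0.0121 = 0.4591
Uniqueness u² = 1 − h² = 1 − 0.4591 = 0.5409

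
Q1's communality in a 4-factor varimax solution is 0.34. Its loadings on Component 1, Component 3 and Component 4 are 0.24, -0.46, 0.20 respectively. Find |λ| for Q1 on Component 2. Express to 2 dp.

0.18

Under orthogonal rotation h² = Σλ², so λ_Component 2² = h² − (0.3092) = 0.34 − 0.3092 = 0.0308.
|λ| = √0.0308 = 0.1755.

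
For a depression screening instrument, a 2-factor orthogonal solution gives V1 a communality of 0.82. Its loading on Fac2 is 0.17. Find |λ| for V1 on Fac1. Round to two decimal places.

Under orthogonal rotation h² = Σλ², so λ_Fac1² = h² − (0.0289) = 0.82 − 0.0289 = 0.7911.
|λ| = √0.7911 = 0.8894.

0.89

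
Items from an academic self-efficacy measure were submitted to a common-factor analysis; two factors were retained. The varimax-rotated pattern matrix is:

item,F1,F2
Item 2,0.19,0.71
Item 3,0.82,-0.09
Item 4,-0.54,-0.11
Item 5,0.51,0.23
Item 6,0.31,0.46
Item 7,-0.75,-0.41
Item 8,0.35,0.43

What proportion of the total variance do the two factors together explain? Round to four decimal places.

0.4547

Communalities: 0.5402, 0.6805, 0.3037, 0.3130, 0.3077, 0.7306, 0.3074; Σh² = 3.1831.
Total variance with 7 standardized items is 7, so the solution explains 3.1831/7 = 0.4547.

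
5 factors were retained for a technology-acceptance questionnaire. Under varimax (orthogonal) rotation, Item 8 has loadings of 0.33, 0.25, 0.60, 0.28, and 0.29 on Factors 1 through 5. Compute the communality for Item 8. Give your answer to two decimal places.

0.69

h² = 0.33² + 0.25² + 0.60² + 0.28² + 0.29² = 0.1089 + 0.0625 + 0.3600 + 0.0784 + 0.0841 = 0.6939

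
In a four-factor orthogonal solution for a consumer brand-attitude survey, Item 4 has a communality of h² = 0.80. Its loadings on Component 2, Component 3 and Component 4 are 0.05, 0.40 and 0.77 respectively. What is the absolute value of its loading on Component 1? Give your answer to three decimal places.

Under orthogonal rotation h² = Σλ², so λ_Component 1² = h² − (0.7554) = 0.80 − 0.7554 = 0.0446.
|λ| = √0.0446 = 0.2112.

0.211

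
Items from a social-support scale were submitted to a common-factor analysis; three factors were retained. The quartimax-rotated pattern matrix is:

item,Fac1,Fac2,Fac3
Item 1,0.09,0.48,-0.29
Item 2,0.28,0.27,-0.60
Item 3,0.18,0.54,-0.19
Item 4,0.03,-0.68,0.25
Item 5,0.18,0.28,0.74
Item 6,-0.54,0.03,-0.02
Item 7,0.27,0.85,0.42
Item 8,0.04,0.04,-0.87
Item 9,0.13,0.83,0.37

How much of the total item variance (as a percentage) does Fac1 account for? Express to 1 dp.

5.9%

SS loadings for Fac1 = 0.09² + 0.28² + 0.18² + 0.03² + 0.18² + (-0.54)² + 0.27² + 0.04² + 0.13² = 0.5352
With 9 standardized items, total variance = 9. Proportion = 0.5352/9 = 0.0595 → 5.95%.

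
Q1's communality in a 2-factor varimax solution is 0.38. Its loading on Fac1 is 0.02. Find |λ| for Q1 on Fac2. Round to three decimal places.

Under orthogonal rotation h² = Σλ², so λ_Fac2² = h² − (0.0004) = 0.38 − 0.0004 = 0.3796.
|λ| = √0.3796 = 0.6161.

0.616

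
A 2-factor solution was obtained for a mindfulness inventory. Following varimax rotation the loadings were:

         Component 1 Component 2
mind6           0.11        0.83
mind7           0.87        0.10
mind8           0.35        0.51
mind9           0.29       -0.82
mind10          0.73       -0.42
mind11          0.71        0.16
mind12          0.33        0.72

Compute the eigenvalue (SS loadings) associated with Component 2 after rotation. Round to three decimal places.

SS loadings for Component 2 = 0.83² + 0.10² + 0.51² + (-0.82)² + (-0.42)² + 0.16² + 0.72² = 0.6889 + 0.0100 + 0.2601 + 0.6724 + 0.1764 + 0.0256 + 0.5184 = 2.3518

2.352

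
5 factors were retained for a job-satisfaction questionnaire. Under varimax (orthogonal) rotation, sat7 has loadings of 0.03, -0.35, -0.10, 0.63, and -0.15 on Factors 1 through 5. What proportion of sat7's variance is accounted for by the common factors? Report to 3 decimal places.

0.553

h² = 0.03² + (-0.35)² + (-0.10)² + 0.63² + (-0.15)² = 0.0009 + 0.1225 + 0.0100 + 0.3969 + 0.0225 = 0.5528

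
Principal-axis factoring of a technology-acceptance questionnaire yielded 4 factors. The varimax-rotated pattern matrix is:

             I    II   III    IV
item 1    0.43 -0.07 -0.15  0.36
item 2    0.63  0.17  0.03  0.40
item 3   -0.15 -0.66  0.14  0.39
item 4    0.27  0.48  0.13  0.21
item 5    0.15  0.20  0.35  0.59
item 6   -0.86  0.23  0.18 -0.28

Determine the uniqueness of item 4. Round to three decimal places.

h² = 0.27² + 0.48² + 0.13² + 0.21² = 0.0729 + 0.2304 + 0.0169 + 0.0441 = 0.3643
Uniqueness u² = 1 − h² = 1 − 0.3643 = 0.6357

0.636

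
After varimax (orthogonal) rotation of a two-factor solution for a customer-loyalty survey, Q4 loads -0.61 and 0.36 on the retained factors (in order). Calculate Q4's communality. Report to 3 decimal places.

0.502

h² = (-0.61)² + 0.36² = 0.3721 + 0.1296 = 0.5017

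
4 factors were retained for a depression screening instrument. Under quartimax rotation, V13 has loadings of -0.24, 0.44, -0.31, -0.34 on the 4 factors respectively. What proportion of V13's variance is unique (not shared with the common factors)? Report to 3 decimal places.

0.537

h² = (-0.24)² + 0.44² + (-0.31)² + (-0.34)² = 0.0576 + 0.1936 + 0.0961 + 0.1156 = 0.4629
Uniqueness u² = 1 − h² = 1 − 0.4629 = 0.5371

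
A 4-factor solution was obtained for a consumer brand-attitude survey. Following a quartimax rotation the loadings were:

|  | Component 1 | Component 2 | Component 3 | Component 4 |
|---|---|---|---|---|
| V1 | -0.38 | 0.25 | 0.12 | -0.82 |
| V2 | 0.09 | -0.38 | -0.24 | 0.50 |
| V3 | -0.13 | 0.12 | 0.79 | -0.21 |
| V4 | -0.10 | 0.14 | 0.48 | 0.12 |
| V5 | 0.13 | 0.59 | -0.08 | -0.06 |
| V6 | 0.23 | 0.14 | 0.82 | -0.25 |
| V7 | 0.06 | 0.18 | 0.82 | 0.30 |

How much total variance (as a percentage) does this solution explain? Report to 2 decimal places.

SS loadings by factor: 0.2528, 0.6410, 2.2777, 1.1370; total = 4.3085.
Total variance with 7 standardized items is 7, so the solution explains 4.3085/7 = 0.6155 = 61.55%.

61.55%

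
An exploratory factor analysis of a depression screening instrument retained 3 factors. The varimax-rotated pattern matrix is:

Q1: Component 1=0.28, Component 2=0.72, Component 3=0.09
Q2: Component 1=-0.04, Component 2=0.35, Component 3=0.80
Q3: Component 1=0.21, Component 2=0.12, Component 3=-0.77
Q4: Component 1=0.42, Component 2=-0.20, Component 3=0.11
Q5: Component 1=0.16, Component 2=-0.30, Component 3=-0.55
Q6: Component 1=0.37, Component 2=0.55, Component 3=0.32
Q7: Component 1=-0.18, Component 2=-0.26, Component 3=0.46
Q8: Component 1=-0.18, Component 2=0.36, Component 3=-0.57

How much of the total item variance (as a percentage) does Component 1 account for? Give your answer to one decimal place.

SS loadings for Component 1 = 0.28² + (-0.04)² + 0.21² + 0.42² + 0.16² + 0.37² + (-0.18)² + (-0.18)² = 0.5278
With 8 standardized items, total variance = 8. Proportion = 0.5278/8 = 0.0660 → 6.60%.

6.6%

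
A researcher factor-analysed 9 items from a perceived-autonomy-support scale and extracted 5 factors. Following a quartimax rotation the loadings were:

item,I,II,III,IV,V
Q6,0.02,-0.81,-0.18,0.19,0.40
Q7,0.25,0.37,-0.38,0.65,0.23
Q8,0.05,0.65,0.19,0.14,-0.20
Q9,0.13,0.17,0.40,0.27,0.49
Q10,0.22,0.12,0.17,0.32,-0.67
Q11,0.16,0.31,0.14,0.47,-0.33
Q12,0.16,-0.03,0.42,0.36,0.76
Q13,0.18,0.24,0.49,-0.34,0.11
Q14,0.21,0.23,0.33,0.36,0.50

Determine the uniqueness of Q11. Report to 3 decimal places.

h² = 0.16² + 0.31² + 0.14² + 0.47² + (-0.33)² = 0.0256 + 0.0961 + 0.0196 + 0.2209 + 0.1089 = 0.4711
Uniqueness u² = 1 − h² = 1 − 0.4711 = 0.5289

0.529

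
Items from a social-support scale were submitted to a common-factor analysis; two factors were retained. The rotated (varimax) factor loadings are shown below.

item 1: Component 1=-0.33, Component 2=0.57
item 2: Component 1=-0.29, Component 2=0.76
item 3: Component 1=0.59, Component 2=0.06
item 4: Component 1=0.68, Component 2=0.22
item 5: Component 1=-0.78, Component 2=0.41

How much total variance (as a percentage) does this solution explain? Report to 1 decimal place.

SS loadings by factor: 1.6119, 1.1226; total = 2.7345.
Total variance with 5 standardized items is 5, so the solution explains 2.7345/5 = 0.5469 = 54.69%.

54.7%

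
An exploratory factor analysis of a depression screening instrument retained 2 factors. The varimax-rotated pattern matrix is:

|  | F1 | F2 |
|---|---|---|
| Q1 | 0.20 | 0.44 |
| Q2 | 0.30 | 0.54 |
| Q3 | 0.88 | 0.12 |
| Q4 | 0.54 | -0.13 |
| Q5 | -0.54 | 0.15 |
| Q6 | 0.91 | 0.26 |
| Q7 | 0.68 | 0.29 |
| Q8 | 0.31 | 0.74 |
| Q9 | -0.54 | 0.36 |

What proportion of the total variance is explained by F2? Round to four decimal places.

SS loadings for F2 = 0.44² + 0.54² + 0.12² + (-0.13)² + 0.15² + 0.26² + 0.29² + 0.74² + 0.36² = 1.3679
Proportion of variance = 1.3679 / 9 = 0.1520.

0.1520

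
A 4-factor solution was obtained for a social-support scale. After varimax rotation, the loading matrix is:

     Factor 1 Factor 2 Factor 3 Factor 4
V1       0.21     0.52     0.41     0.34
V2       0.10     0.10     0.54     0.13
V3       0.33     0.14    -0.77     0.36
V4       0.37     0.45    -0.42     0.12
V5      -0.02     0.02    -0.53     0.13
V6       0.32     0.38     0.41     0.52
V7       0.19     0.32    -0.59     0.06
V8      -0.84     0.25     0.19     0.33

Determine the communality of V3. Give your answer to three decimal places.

h² = 0.33² + 0.14² + (-0.77)² + 0.36² = 0.1089 + 0.0196 + 0.5929 + 0.1296 = 0.8510

0.851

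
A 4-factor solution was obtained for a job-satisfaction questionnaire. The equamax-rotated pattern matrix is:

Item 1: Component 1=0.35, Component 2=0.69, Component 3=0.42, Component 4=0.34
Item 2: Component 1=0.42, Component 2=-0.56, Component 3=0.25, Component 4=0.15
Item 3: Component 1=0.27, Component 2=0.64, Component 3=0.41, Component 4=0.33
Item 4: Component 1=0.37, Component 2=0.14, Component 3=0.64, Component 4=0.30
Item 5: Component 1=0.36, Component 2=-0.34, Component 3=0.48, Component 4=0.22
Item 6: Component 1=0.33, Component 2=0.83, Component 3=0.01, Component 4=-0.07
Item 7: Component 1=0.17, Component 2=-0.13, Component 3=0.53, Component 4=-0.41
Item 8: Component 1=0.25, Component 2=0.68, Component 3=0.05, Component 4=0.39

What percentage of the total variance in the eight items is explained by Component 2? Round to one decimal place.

31.3%

SS loadings for Component 2 = 0.69² + (-0.56)² + 0.64² + 0.14² + (-0.34)² + 0.83² + (-0.13)² + 0.68² = 2.5027
With 8 standardized items, total variance = 8. Proportion = 2.5027/8 = 0.3128 → 31.28%.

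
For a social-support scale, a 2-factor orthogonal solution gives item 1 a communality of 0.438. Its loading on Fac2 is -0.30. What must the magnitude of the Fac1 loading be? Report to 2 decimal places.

0.59

Under orthogonal rotation h² = Σλ², so λ_Fac1² = h² − (0.0900) = 0.438 − 0.0900 = 0.3480.
|λ| = √0.3480 = 0.5899.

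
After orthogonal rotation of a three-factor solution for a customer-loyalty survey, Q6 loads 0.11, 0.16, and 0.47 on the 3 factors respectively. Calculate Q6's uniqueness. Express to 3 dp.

h² = 0.11² + 0.16² + 0.47² = 0.0121 + 0.0256 + 0.2209 = 0.2586
Uniqueness u² = 1 − h² = 1 − 0.2586 = 0.7414

0.741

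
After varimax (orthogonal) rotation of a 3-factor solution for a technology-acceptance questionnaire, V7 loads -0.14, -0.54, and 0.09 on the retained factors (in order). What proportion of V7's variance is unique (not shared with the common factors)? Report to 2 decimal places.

0.68

h² = (-0.14)² + (-0.54)² + 0.09² = 0.0196 + 0.2916 + 0.0081 = 0.3193
Uniqueness u² = 1 − h² = 1 − 0.3193 = 0.6807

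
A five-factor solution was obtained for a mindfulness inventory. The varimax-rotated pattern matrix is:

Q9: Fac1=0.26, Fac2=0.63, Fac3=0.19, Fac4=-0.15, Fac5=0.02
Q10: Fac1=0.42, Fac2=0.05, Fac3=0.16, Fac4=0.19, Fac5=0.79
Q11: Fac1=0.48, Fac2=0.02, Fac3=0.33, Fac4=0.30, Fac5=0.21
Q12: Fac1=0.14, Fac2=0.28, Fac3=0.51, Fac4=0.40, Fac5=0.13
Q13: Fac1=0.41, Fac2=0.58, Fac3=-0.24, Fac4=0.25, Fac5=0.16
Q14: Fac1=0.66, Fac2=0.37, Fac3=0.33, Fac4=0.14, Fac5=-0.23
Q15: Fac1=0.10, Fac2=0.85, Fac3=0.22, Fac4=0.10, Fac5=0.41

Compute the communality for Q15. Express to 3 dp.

h² = 0.10² + 0.85² + 0.22² + 0.10² + 0.41² = 0.0100 + 0.7225 + 0.0484 + 0.0100 + 0.1681 = 0.9590

0.959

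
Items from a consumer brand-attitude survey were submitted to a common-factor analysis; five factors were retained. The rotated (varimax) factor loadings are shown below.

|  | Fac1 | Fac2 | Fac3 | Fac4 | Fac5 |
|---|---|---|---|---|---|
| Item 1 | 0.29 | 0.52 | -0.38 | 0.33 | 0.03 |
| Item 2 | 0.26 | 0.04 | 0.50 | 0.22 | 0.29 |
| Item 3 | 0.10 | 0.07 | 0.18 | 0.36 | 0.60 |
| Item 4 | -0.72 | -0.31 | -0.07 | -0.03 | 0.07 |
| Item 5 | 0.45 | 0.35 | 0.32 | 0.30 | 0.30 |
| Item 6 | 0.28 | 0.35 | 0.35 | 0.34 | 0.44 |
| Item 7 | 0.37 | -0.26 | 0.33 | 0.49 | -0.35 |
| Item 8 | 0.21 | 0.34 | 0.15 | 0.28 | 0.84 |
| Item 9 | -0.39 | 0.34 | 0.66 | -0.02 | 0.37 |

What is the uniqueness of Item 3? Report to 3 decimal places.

0.463

h² = 0.10² + 0.07² + 0.18² + 0.36² + 0.60² = 0.0100 + 0.0049 + 0.0324 + 0.1296 + 0.3600 = 0.5369
Uniqueness u² = 1 − h² = 1 − 0.5369 = 0.4631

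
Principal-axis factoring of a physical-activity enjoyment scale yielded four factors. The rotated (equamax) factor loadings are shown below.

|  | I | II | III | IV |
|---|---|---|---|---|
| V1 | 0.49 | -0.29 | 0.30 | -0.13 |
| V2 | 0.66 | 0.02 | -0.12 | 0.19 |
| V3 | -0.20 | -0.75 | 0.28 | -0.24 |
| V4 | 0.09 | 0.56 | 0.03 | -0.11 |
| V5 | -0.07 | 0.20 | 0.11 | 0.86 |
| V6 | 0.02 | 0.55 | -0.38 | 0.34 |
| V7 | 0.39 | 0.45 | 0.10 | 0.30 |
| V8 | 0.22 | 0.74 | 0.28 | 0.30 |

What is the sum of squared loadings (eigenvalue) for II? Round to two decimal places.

2.05

SS loadings for II = (-0.29)² + 0.02² + (-0.75)² + 0.56² + 0.20² + 0.55² + 0.45² + 0.74² = 0.0841 + 0.0004 + 0.5625 + 0.3136 + 0.0400 + 0.3025 + 0.2025 + 0.5476 = 2.0532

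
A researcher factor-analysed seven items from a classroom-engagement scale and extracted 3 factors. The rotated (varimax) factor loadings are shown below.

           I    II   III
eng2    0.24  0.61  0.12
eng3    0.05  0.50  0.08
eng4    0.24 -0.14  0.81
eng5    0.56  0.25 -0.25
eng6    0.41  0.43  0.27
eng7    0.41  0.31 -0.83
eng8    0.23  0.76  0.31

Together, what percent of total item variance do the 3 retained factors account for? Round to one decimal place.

56.9%

Communalities: 0.4441, 0.2589, 0.7333, 0.4386, 0.4259, 0.9531, 0.7266; Σh² = 3.9805.
Total variance with 7 standardized items is 7, so the solution explains 3.9805/7 = 0.5686 = 56.86%.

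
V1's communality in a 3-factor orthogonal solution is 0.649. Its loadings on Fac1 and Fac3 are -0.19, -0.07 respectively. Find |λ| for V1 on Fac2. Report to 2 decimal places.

0.78

Under orthogonal rotation h² = Σλ², so λ_Fac2² = h² − (0.0410) = 0.649 − 0.0410 = 0.6080.
|λ| = √0.6080 = 0.7797.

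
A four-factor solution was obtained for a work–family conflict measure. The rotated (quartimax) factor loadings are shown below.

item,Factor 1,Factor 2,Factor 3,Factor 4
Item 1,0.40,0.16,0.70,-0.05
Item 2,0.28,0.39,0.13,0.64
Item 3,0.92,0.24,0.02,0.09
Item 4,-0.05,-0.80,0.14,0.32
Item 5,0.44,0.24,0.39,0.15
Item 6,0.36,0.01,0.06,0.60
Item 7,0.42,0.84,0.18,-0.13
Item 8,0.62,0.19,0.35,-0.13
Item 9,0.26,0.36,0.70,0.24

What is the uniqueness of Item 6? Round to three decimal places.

0.507

h² = 0.36² + 0.01² + 0.06² + 0.60² = 0.1296 + 0.0001 + 0.0036 + 0.3600 = 0.4933
Uniqueness u² = 1 − h² = 1 − 0.4933 = 0.5067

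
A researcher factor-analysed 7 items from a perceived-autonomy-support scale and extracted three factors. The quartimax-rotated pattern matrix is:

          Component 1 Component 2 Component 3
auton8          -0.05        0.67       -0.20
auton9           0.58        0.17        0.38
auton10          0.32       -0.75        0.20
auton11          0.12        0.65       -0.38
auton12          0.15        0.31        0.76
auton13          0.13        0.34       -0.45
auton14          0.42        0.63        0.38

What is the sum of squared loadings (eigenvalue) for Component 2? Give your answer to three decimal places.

SS loadings for Component 2 = 0.67² + 0.17² + (-0.75)² + 0.65² + 0.31² + 0.34² + 0.63² = 0.4489 + 0.0289 + 0.5625 + 0.4225 + 0.0961 + 0.1156 + 0.3969 = 2.0714

2.071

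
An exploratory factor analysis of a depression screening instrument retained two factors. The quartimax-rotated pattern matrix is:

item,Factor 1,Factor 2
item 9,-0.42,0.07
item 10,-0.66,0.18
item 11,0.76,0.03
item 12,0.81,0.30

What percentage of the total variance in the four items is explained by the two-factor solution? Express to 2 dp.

Communalities: 0.1813, 0.4680, 0.5785, 0.7461; Σh² = 1.9739.
Total variance with 4 standardized items is 4, so the solution explains 1.9739/4 = 0.4935 = 49.35%.

49.35%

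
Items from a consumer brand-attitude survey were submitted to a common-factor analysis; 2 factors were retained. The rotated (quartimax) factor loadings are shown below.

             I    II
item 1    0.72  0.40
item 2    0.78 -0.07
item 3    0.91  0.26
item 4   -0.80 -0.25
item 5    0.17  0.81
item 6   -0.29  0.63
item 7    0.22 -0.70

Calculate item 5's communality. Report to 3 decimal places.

h² = 0.17² + 0.81² = 0.0289 + 0.6561 = 0.6850

0.685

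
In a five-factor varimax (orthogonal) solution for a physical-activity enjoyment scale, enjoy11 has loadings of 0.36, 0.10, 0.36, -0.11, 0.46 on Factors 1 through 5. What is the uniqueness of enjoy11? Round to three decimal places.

h² = 0.36² + 0.10² + 0.36² + (-0.11)² + 0.46² = 0.1296 + 0.0100 + 0.1296 + 0.0121 + 0.2116 = 0.4929
Uniqueness u² = 1 − h² = 1 − 0.4929 = 0.5071

0.507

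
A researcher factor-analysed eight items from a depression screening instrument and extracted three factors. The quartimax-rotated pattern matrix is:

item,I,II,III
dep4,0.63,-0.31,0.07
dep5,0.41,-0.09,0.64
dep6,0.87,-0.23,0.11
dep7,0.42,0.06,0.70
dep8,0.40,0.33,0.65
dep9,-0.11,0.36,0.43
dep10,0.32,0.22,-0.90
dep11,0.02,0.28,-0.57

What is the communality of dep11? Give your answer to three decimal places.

h² = 0.02² + 0.28² + (-0.57)² = 0.0004 + 0.0784 + 0.3249 = 0.4037

0.404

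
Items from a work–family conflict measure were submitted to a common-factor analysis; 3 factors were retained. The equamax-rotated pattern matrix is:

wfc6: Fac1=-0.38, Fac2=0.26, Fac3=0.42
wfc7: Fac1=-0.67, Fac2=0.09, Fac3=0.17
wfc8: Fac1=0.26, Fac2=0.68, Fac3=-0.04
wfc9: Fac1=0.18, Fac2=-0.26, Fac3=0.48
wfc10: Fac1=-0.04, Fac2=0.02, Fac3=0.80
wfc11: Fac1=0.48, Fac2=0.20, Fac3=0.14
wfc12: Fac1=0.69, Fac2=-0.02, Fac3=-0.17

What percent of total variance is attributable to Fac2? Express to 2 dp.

9.24%

SS loadings for Fac2 = 0.26² + 0.09² + 0.68² + (-0.26)² + 0.02² + 0.20² + (-0.02)² = 0.6465
With 7 standardized items, total variance = 7. Proportion = 0.6465/7 = 0.0924 → 9.24%.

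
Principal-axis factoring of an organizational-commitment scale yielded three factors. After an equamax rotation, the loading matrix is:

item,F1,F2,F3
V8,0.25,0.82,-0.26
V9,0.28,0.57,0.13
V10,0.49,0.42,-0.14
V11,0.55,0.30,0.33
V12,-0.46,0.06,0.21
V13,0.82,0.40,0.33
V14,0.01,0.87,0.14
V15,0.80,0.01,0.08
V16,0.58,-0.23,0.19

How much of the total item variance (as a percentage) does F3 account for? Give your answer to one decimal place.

4.8%

SS loadings for F3 = (-0.26)² + 0.13² + (-0.14)² + 0.33² + 0.21² + 0.33² + 0.14² + 0.08² + 0.19² = 0.4281
With 9 standardized items, total variance = 9. Proportion = 0.4281/9 = 0.0476 → 4.76%.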